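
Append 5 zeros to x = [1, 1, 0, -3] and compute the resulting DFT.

Original 4-point DFT: [-1, 1-4i, 3, 1+4i]
Zero-padded 9-point DFT provides frequency interpolation.

DFT_9([x, 0, ...]) = [-1, 3.2660+1.9553i, 2.6736-3.5829i, -2.5000-0.8660i, 1.5603+2.2561i, 1.5603-2.2561i, -2.5000+0.8660i, 2.6736+3.5829i, 3.2660-1.9553i]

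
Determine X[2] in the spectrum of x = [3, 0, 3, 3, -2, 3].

X[2] = Σ(n=0 to 5) x[n] · ω_6^(2n) where ω_6 = e^(-2πi/6)
= (3)·ω_6^0 + (0)·ω_6^2 + (3)·ω_6^4 + (3)·ω_6^6 + (-2)·ω_6^8 + (3)·ω_6^10

X[2] = 4.0000+6.9282i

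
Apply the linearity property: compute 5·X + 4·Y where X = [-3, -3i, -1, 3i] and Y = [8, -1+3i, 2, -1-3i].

By linearity: DFT(5x + 4y) = 5·DFT(x) + 4·DFT(y)
= 5·[-3, -3i, -1, 3i] + 4·[8, -1+3i, 2, -1-3i]

Computing element-wise:
Z[0] = 5·(-3) + 4·(8) = 17
Z[1] = 5·(-3i) + 4·(-1+3i) = -4-3i
Z[2] = 5·(-1) + 4·(2) = 3
Z[3] = 5·(3i) + 4·(-1-3i) = -4+3i

DFT(5x + 4y) = 5·X + 4·Y = [17, -4-3i, 3, -4+3i]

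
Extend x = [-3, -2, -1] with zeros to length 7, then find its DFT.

Original 3-point DFT: [-6, -1.5000+0.8660i, -1.5000-0.8660i]
Zero-padded 7-point DFT provides frequency interpolation.

DFT_7([x, 0, ...]) = [-6, -4.0245+2.5386i, -1.6540+1.5160i, -1.8216+0.0859i, -1.8216-0.0859i, -1.6540-1.5160i, -4.0245-2.5386i]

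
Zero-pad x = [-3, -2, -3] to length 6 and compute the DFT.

Original 3-point DFT: [-8, -0.5000-0.8660i, -0.5000+0.8660i]
Zero-padded 6-point DFT provides frequency interpolation.

DFT_6([x, 0, ...]) = [-8, -2.5000+4.3301i, -0.5000-0.8660i, -4, -0.5000+0.8660i, -2.5000-4.3301i]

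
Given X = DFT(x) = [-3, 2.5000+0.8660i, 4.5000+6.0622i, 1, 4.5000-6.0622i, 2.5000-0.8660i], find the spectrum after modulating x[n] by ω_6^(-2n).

Modulation property: DFT(ω_6^(-2n)·x[n]) = X[(k-2) mod 6], so circularly shift X by 2 positions.

X[k-2] = [4.5000-6.0622i, 2.5000-0.8660i, -3, 2.5000+0.8660i, 4.5000+6.0622i, 1]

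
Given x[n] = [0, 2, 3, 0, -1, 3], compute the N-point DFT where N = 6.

X[k] = Σ(n=0 to 5) x[n] · ω_6^(nk)
where ω_6 = e^(-2πi/6)

Computing each X[k]:
X[0] = 7
X[1] = 1.5000-2.5981i
X[2] = -3.5000+4.3301i
X[3] = -3
X[4] = -3.5000-4.3301i
X[5] = 1.5000+2.5981i

X = [7, 1.5000-2.5981i, -3.5000+4.3301i, -3, -3.5000-4.3301i, 1.5000+2.5981i]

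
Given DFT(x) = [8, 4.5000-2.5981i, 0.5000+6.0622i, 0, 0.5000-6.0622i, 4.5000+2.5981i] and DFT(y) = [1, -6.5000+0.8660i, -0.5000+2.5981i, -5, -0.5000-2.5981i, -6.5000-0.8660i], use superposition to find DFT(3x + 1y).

By linearity: DFT(3x + 1y) = 3·DFT(x) + 1·DFT(y)
= 3·[8, 4.5000-2.5981i, 0.5000+6.0622i, 0, 0.5000-6.0622i, 4.5000+2.5981i] + 1·[1, -6.5000+0.8660i, -0.5000+2.5981i, -5, -0.5000-2.5981i, -6.5000-0.8660i]

Computing element-wise:
Z[0] = 3·(8) + 1·(1) = 25
Z[1] = 3·(4.5000-2.5981i) + 1·(-6.5000+0.8660i) = 7.0000-6.9283i
Z[2] = 3·(0.5000+6.0622i) + 1·(-0.5000+2.5981i) = 1.0000+20.7847i
Z[3] = 3·(0) + 1·(-5) = -5
Z[4] = 3·(0.5000-6.0622i) + 1·(-0.5000-2.5981i) = 1.0000-20.7847i
Z[5] = 3·(4.5000+2.5981i) + 1·(-6.5000-0.8660i) = 7.0000+6.9283i

DFT(3x + 1y) = 3·X + 1·Y = [25, 7.0000-6.9283i, 1.0000+20.7847i, -5, 1.0000-20.7847i, 7.0000+6.9283i]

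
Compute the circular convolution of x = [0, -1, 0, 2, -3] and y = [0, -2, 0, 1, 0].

(x ⊛ y)[n] = Σ(m=0 to 4) x[m] · y[(n-m) mod 5]

Computing each output sample:
(x ⊛ y)[0] = 6
(x ⊛ y)[1] = 2
(x ⊛ y)[2] = -1
(x ⊛ y)[3] = 0
(x ⊛ y)[4] = -5

x ⊛ y = [6, 2, -1, 0, -5]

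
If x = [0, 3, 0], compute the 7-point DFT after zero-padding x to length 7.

Original 3-point DFT: [3, -1.5000-2.5981i, -1.5000+2.5981i]
Zero-padded 7-point DFT provides frequency interpolation.

DFT_7([x, 0, ...]) = [3, 1.8705-2.3455i, -0.6676-2.9248i, -2.7029-1.3017i, -2.7029+1.3017i, -0.6676+2.9248i, 1.8705+2.3455i]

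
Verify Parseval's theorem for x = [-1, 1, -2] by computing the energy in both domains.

Time domain:
Σ|x[n]|² = |-1|² + |1|² + |-2|² = 6.0000

Frequency domain:
(1/3)Σ|X[k]|² = (1/3)(|-2|² + |-0.5000-2.5981i|² + |-0.5000+2.5981i|²) = (1/3)·18.0000 = 6.0000

Both sides agree, confirming Parseval's theorem.

Σ|x[n]|² = (1/N)Σ|X[k]|² = 6.0000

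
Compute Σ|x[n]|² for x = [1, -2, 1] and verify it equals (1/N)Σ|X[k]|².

Time domain:
Σ|x[n]|² = |1|² + |-2|² + |1|² = 6.0000

Frequency domain:
(1/3)Σ|X[k]|² = (1/3)(|0|² + |1.5000+2.5981i|² + |1.5000-2.5981i|²) = (1/3)·18.0000 = 6.0000

Both sides agree, confirming Parseval's theorem.

Σ|x[n]|² = (1/N)Σ|X[k]|² = 6.0000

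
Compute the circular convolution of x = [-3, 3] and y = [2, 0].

(x ⊛ y)[n] = Σ(m=0 to 1) x[m] · y[(n-m) mod 2]

Computing each output sample:
(x ⊛ y)[0] = -6
(x ⊛ y)[1] = 6

x ⊛ y = [-6, 6]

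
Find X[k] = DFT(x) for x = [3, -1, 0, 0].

X[k] = Σ(n=0 to 3) x[n] · ω_4^(nk)
where ω_4 = e^(-2πi/4)

Computing each X[k]:
X[0] = 2
X[1] = 3+1i
X[2] = 4
X[3] = 3-1i

X = [2, 3+1i, 4, 3-1i]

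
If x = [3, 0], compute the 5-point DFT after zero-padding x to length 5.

Original 2-point DFT: [3, 3]
Zero-padded 5-point DFT provides frequency interpolation.

DFT_5([x, 0, ...]) = [3, 3, 3, 3, 3]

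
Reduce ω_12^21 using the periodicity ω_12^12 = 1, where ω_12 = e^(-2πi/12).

Since ω_12^12 = 1, powers reduce modulo 12.
21 mod 12 = 9
So ω_12^21 = ω_12^9 = e^(-2πi·9/12)

ω_12^21 = ω_12^9 = 1i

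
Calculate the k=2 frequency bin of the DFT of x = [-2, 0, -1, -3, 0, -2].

X[2] = Σ(n=0 to 5) x[n] · ω_6^(2n) where ω_6 = e^(-2πi/6)
= (-2)·ω_6^0 + (0)·ω_6^2 + (-1)·ω_6^4 + (-3)·ω_6^6 + (0)·ω_6^8 + (-2)·ω_6^10

X[2] = -3.5000-2.5981i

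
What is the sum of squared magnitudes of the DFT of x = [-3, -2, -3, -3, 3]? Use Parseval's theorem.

Parseval: Σ|x[n]|² = (1/N)Σ|X[k]|², so Σ|X[k]|² = N·Σ|x[n]|² = 5·40.0000

Σ|X[k]|² = N·Σ|x[n]|² = 5·40.0000 = 200.0000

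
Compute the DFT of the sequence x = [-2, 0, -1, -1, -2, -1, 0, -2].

X[k] = Σ(n=0 to 7) x[n] · ω_8^(nk)
where ω_8 = e^(-2πi/8)

Computing each X[k]:
X[0] = -9
X[1] = -0.4142i
X[2] = -3-2i
X[3] = -2.4142i
X[4] = -1
X[5] = 2.4142i
X[6] = -3+2i
X[7] = 0.4142i

X = [-9, -0.4142i, -3-2i, -2.4142i, -1, 2.4142i, -3+2i, 0.4142i]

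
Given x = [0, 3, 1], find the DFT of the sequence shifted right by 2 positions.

Time shift by 2: X_shifted[k] = ω_3^(2k) · X[k]
Shifted x = [3, 1, 0]

DFT(x[n-2]) = [4, 2.5000-0.8660i, 2.5000+0.8660i]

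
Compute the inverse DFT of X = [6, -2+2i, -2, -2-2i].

x[n] = (1/4) Σ(k=0 to 3) X[k] · e^(2πikn/4)

Computing each x[n]:
x[0] = 0
x[1] = 1
x[2] = 2
x[3] = 3

x = [0, 1, 2, 3]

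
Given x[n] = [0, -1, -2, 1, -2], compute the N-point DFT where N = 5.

X[k] = Σ(n=0 to 4) x[n] · ω_5^(nk)
where ω_5 = e^(-2πi/5)

Computing each X[k]:
X[0] = -4
X[1] = -0.1180+0.8123i
X[2] = 2.1180-3.4410i
X[3] = 2.1180+3.4410i
X[4] = -0.1180-0.8123i

X = [-4, -0.1180+0.8123i, 2.1180-3.4410i, 2.1180+3.4410i, -0.1180-0.8123i]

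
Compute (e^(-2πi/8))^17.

Since ω_8^8 = 1, powers reduce modulo 8.
17 mod 8 = 1
So ω_8^17 = ω_8^1 = e^(-2πi·1/8)

ω_8^17 = ω_8^1 = 0.7071-0.7071i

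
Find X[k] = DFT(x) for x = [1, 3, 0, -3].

X[k] = Σ(n=0 to 3) x[n] · ω_4^(nk)
where ω_4 = e^(-2πi/4)

Computing each X[k]:
X[0] = 1
X[1] = 1-6i
X[2] = 1
X[3] = 1+6i

X = [1, 1-6i, 1, 1+6i]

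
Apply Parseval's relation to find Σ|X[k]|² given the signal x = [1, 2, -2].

Parseval: Σ|x[n]|² = (1/N)Σ|X[k]|², so Σ|X[k]|² = N·Σ|x[n]|² = 3·9.0000

Σ|X[k]|² = N·Σ|x[n]|² = 3·9.0000 = 27.0000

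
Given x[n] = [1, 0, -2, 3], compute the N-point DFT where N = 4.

X[k] = Σ(n=0 to 3) x[n] · ω_4^(nk)
where ω_4 = e^(-2πi/4)

Computing each X[k]:
X[0] = 2
X[1] = 3+3i
X[2] = -4
X[3] = 3-3i

X = [2, 3+3i, -4, 3-3i]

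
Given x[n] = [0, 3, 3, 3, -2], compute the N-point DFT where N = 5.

X[k] = Σ(n=0 to 4) x[n] · ω_5^(nk)
where ω_5 = e^(-2πi/5)

Computing each X[k]:
X[0] = 7
X[1] = -4.5451-4.7553i
X[2] = 1.0451-2.9389i
X[3] = 1.0451+2.9389i
X[4] = -4.5451+4.7553i

X = [7, -4.5451-4.7553i, 1.0451-2.9389i, 1.0451+2.9389i, -4.5451+4.7553i]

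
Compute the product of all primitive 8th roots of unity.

The primitive 8th roots of unity are ω_8^k for k coprime to 8: k ∈ {1, 3, 5, 7}
Their product equals the constant term of the cyclotomic polynomial Φ_8(x) up to sign.
For n ≥ 3, the product of all primitive nth roots of unity is 1. (For n=1 it is 1; for n=2 it is -1.)

1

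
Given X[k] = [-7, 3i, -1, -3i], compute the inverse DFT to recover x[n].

x[n] = (1/4) Σ(k=0 to 3) X[k] · e^(2πikn/4)

Computing each x[n]:
x[0] = -2
x[1] = -3
x[2] = -2
x[3] = 0

x = [-2, -3, -2, 0]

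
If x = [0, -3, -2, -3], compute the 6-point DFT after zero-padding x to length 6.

Original 4-point DFT: [-8, 2, 4, 2]
Zero-padded 6-point DFT provides frequency interpolation.

DFT_6([x, 0, ...]) = [-8, 2.5000+4.3301i, -0.5000+0.8660i, 4, -0.5000-0.8660i, 2.5000-4.3301i]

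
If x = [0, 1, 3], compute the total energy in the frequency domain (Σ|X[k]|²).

Parseval: Σ|x[n]|² = (1/N)Σ|X[k]|², so Σ|X[k]|² = N·Σ|x[n]|² = 3·10.0000

Σ|X[k]|² = N·Σ|x[n]|² = 3·10.0000 = 30.0000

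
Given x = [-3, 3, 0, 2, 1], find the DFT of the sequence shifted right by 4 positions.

Time shift by 4: X_shifted[k] = ω_5^(4k) · X[k]
Shifted x = [3, 0, 2, 1, -3]

DFT(x[n-4]) = [3, -0.3541-3.4410i, 6.3541-0.8123i, 6.3541+0.8123i, -0.3541+3.4410i]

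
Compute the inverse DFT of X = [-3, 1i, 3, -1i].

x[n] = (1/4) Σ(k=0 to 3) X[k] · e^(2πikn/4)

Computing each x[n]:
x[0] = 0
x[1] = -2
x[2] = 0
x[3] = -1

x = [0, -2, 0, -1]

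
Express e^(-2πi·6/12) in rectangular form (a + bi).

ω_12^6 = e^(-2πi·6/12)
= cos(-2π·6/12) + i·sin(-2π·6/12)
= cos(-12π/12) + i·sin(-12π/12)

ω_12^6 = cos(-12π/12) + i·sin(-12π/12) = -1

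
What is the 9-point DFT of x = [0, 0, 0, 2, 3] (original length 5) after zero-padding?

Original 5-point DFT: [5, -0.6910+4.0287i, -1.8090-0.1388i, -1.8090+0.1388i, -0.6910-4.0287i]
Zero-padded 9-point DFT provides frequency interpolation.

DFT_9([x, 0, ...]) = [5, -3.8191-2.7581i, 1.2981+3.6604i, 0.5000-2.5981i, -0.4791+1.2224i, -0.4791-1.2224i, 0.5000+2.5981i, 1.2981-3.6604i, -3.8191+2.7581i]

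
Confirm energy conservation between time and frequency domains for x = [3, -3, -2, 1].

Time domain:
Σ|x[n]|² = |3|² + |-3|² + |-2|² + |1|² = 23.0000

Frequency domain:
(1/4)Σ|X[k]|² = (1/4)(|-1|² + |5+4i|² + |3|² + |5-4i|²) = (1/4)·92.0000 = 23.0000

Both sides agree, confirming Parseval's theorem.

Σ|x[n]|² = (1/N)Σ|X[k]|² = 23.0000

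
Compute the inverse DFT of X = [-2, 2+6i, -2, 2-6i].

x[n] = (1/4) Σ(k=0 to 3) X[k] · e^(2πikn/4)

Computing each x[n]:
x[0] = 0
x[1] = -3
x[2] = -2
x[3] = 3

x = [0, -3, -2, 3]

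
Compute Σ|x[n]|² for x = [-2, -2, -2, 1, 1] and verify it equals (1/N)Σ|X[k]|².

Time domain:
Σ|x[n]|² = |-2|² + |-2|² + |-2|² + |1|² + |1|² = 14.0000

Frequency domain:
(1/5)Σ|X[k]|² = (1/5)(|-4|² + |-1.5000+4.6165i|² + |-1.5000-1.0898i|² + |-1.5000+1.0898i|² + |-1.5000-4.6165i|²) = (1/5)·70.0000 = 14.0000

Both sides agree, confirming Parseval's theorem.

Σ|x[n]|² = (1/N)Σ|X[k]|² = 14.0000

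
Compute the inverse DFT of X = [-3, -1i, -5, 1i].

x[n] = (1/4) Σ(k=0 to 3) X[k] · e^(2πikn/4)

Computing each x[n]:
x[0] = -2
x[1] = 1
x[2] = -2
x[3] = 0

x = [-2, 1, -2, 0]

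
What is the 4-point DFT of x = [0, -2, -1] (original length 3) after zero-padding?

Original 3-point DFT: [-3, 1.5000+0.8660i, 1.5000-0.8660i]
Zero-padded 4-point DFT provides frequency interpolation.

DFT_4([x, 0, ...]) = [-3, 1+2i, 1, 1-2i]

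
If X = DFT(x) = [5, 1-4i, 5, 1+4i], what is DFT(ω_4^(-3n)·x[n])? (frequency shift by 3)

Modulation property: DFT(ω_4^(-3n)·x[n]) = X[(k-3) mod 4], so circularly shift X by 3 positions.

X[k-3] = [1-4i, 5, 1+4i, 5]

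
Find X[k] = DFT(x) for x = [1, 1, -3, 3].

X[k] = Σ(n=0 to 3) x[n] · ω_4^(nk)
where ω_4 = e^(-2πi/4)

Computing each X[k]:
X[0] = 2
X[1] = 4+2i
X[2] = -6
X[3] = 4-2i

X = [2, 4+2i, -6, 4-2i]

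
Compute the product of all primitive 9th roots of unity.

The primitive 9th roots of unity are ω_9^k for k coprime to 9: k ∈ {1, 2, 4, 5, 7, 8}
Their product equals the constant term of the cyclotomic polynomial Φ_9(x) up to sign.
For n ≥ 3, the product of all primitive nth roots of unity is 1. (For n=1 it is 1; for n=2 it is -1.)

1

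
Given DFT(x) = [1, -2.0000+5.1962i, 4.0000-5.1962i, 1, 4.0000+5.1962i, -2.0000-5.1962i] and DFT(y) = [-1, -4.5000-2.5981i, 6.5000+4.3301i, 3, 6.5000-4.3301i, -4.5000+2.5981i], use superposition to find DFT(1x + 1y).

By linearity: DFT(1x + 1y) = 1·DFT(x) + 1·DFT(y)
= 1·[1, -2.0000+5.1962i, 4.0000-5.1962i, 1, 4.0000+5.1962i, -2.0000-5.1962i] + 1·[-1, -4.5000-2.5981i, 6.5000+4.3301i, 3, 6.5000-4.3301i, -4.5000+2.5981i]

Computing element-wise:
Z[0] = 1·(1) + 1·(-1) = 0
Z[1] = 1·(-2.0000+5.1962i) + 1·(-4.5000-2.5981i) = -6.5000+2.5981i
Z[2] = 1·(4.0000-5.1962i) + 1·(6.5000+4.3301i) = 10.5000-0.8661i
Z[3] = 1·(1) + 1·(3) = 4
Z[4] = 1·(4.0000+5.1962i) + 1·(6.5000-4.3301i) = 10.5000+0.8661i
Z[5] = 1·(-2.0000-5.1962i) + 1·(-4.5000+2.5981i) = -6.5000-2.5981i

DFT(1x + 1y) = 1·X + 1·Y = [0, -6.5000+2.5981i, 10.5000-0.8661i, 4, 10.5000+0.8661i, -6.5000-2.5981i]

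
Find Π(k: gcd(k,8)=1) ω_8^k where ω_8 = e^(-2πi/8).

The primitive 8th roots of unity are ω_8^k for k coprime to 8: k ∈ {1, 3, 5, 7}
Their product equals the constant term of the cyclotomic polynomial Φ_8(x) up to sign.
For n ≥ 3, the product of all primitive nth roots of unity is 1. (For n=1 it is 1; for n=2 it is -1.)

1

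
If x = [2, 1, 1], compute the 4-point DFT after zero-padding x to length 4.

Original 3-point DFT: [4, 1, 1]
Zero-padded 4-point DFT provides frequency interpolation.

DFT_4([x, 0, ...]) = [4, 1-1i, 2, 1+1i]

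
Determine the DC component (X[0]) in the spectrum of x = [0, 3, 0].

X[0] = Σ(n=0 to 2) x[n] · ω_3^0 = Σ x[n]
= (0) + (3) + (0)

X[0] = 3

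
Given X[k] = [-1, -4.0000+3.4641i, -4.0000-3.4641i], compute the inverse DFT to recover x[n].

x[n] = (1/3) Σ(k=0 to 2) X[k] · e^(2πikn/3)

Computing each x[n]:
x[0] = -3
x[1] = -1
x[2] = 3

x = [-3, -1, 3]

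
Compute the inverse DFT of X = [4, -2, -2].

x[n] = (1/3) Σ(k=0 to 2) X[k] · e^(2πikn/3)

Computing each x[n]:
x[0] = 0
x[1] = 2
x[2] = 2

x = [0, 2, 2]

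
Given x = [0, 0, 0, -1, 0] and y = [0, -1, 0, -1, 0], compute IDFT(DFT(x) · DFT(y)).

(x ⊛ y)[n] = Σ(m=0 to 4) x[m] · y[(n-m) mod 5]

Computing each output sample:
(x ⊛ y)[0] = 0
(x ⊛ y)[1] = 1
(x ⊛ y)[2] = 0
(x ⊛ y)[3] = 0
(x ⊛ y)[4] = 1

x ⊛ y = [0, 1, 0, 0, 1]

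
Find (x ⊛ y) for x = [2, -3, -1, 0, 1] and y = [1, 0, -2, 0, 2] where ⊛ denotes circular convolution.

(x ⊛ y)[n] = Σ(m=0 to 4) x[m] · y[(n-m) mod 5]

Computing each output sample:
(x ⊛ y)[0] = -4
(x ⊛ y)[1] = -7
(x ⊛ y)[2] = -5
(x ⊛ y)[3] = 8
(x ⊛ y)[4] = 7

x ⊛ y = [-4, -7, -5, 8, 7]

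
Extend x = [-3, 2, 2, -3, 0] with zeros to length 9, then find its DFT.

Original 5-point DFT: [-2, -1.5729-4.8410i, -4.9271+3.5797i, -4.9271-3.5797i, -1.5729+4.8410i]
Zero-padded 9-point DFT provides frequency interpolation.

DFT_9([x, 0, ...]) = [-2, 0.3794-0.6571i, -3.0321-5.2517i, -8, -1.8473+3.1996i, -1.8473-3.1996i, -8, -3.0321+5.2517i, 0.3794+0.6571i]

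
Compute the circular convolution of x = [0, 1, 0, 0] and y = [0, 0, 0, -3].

(x ⊛ y)[n] = Σ(m=0 to 3) x[m] · y[(n-m) mod 4]

Computing each output sample:
(x ⊛ y)[0] = -3
(x ⊛ y)[1] = 0
(x ⊛ y)[2] = 0
(x ⊛ y)[3] = 0

x ⊛ y = [-3, 0, 0, 0]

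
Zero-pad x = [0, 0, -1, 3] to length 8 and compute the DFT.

Original 4-point DFT: [2, 1+3i, -4, 1-3i]
Zero-padded 8-point DFT provides frequency interpolation.

DFT_8([x, 0, ...]) = [2, -2.1213-1.1213i, 1+3i, 2.1213-3.1213i, -4, 2.1213+3.1213i, 1-3i, -2.1213+1.1213i]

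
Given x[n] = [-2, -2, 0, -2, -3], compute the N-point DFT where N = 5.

X[k] = Σ(n=0 to 4) x[n] · ω_5^(nk)
where ω_5 = e^(-2πi/5)

Computing each X[k]:
X[0] = -9
X[1] = -1.9271-2.1266i
X[2] = 1.4271+1.3143i
X[3] = 1.4271-1.3143i
X[4] = -1.9271+2.1266i

X = [-9, -1.9271-2.1266i, 1.4271+1.3143i, 1.4271-1.3143i, -1.9271+2.1266i]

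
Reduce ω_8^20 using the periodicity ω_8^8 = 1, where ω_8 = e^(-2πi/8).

Since ω_8^8 = 1, powers reduce modulo 8.
20 mod 8 = 4
So ω_8^20 = ω_8^4 = e^(-2πi·4/8)

ω_8^20 = ω_8^4 = -1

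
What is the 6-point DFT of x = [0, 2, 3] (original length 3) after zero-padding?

Original 3-point DFT: [5, -2.5000+0.8660i, -2.5000-0.8660i]
Zero-padded 6-point DFT provides frequency interpolation.

DFT_6([x, 0, ...]) = [5, -0.5000-4.3301i, -2.5000+0.8660i, 1, -2.5000-0.8660i, -0.5000+4.3301i]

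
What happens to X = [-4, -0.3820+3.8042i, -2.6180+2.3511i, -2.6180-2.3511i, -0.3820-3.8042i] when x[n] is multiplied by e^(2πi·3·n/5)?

Modulation property: DFT(ω_5^(-3n)·x[n]) = X[(k-3) mod 5], so circularly shift X by 3 positions.

X[k-3] = [-2.6180+2.3511i, -2.6180-2.3511i, -0.3820-3.8042i, -4, -0.3820+3.8042i]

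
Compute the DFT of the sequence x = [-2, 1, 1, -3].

X[k] = Σ(n=0 to 3) x[n] · ω_4^(nk)
where ω_4 = e^(-2πi/4)

Computing each X[k]:
X[0] = -3
X[1] = -3-4i
X[2] = 1
X[3] = -3+4i

X = [-3, -3-4i, 1, -3+4i]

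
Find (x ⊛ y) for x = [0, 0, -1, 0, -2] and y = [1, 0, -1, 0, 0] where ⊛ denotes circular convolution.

(x ⊛ y)[n] = Σ(m=0 to 4) x[m] · y[(n-m) mod 5]

Computing each output sample:
(x ⊛ y)[0] = 0
(x ⊛ y)[1] = 2
(x ⊛ y)[2] = -1
(x ⊛ y)[3] = 0
(x ⊛ y)[4] = -1

x ⊛ y = [0, 2, -1, 0, -1]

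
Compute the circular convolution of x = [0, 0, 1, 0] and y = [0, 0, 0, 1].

(x ⊛ y)[n] = Σ(m=0 to 3) x[m] · y[(n-m) mod 4]

Computing each output sample:
(x ⊛ y)[0] = 0
(x ⊛ y)[1] = 1
(x ⊛ y)[2] = 0
(x ⊛ y)[3] = 0

x ⊛ y = [0, 1, 0, 0]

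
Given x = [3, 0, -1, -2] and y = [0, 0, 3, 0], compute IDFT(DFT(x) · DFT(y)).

(x ⊛ y)[n] = Σ(m=0 to 3) x[m] · y[(n-m) mod 4]

Computing each output sample:
(x ⊛ y)[0] = -3
(x ⊛ y)[1] = -6
(x ⊛ y)[2] = 9
(x ⊛ y)[3] = 0

x ⊛ y = [-3, -6, 9, 0]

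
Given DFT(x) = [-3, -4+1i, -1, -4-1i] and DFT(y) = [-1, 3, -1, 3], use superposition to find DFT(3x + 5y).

By linearity: DFT(3x + 5y) = 3·DFT(x) + 5·DFT(y)
= 3·[-3, -4+1i, -1, -4-1i] + 5·[-1, 3, -1, 3]

Computing element-wise:
Z[0] = 3·(-3) + 5·(-1) = -14
Z[1] = 3·(-4+1i) + 5·(3) = 3+3i
Z[2] = 3·(-1) + 5·(-1) = -8
Z[3] = 3·(-4-1i) + 5·(3) = 3-3i

DFT(3x + 5y) = 3·X + 5·Y = [-14, 3+3i, -8, 3-3i]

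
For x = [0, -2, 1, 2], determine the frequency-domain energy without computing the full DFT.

Parseval: Σ|x[n]|² = (1/N)Σ|X[k]|², so Σ|X[k]|² = N·Σ|x[n]|² = 4·9.0000

Σ|X[k]|² = N·Σ|x[n]|² = 4·9.0000 = 36.0000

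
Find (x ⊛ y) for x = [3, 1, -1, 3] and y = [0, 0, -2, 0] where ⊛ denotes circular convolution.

(x ⊛ y)[n] = Σ(m=0 to 3) x[m] · y[(n-m) mod 4]

Computing each output sample:
(x ⊛ y)[0] = 2
(x ⊛ y)[1] = -6
(x ⊛ y)[2] = -6
(x ⊛ y)[3] = -2

x ⊛ y = [2, -6, -6, -2]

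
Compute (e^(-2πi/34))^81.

Since ω_34^34 = 1, powers reduce modulo 34.
81 mod 34 = 13
So ω_34^81 = ω_34^13 = e^(-2πi·13/34)

ω_34^81 = ω_34^13 = -0.7390-0.6737i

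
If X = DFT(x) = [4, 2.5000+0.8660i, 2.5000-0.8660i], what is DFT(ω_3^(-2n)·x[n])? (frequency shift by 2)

Modulation property: DFT(ω_3^(-2n)·x[n]) = X[(k-2) mod 3], so circularly shift X by 2 positions.

X[k-2] = [2.5000+0.8660i, 2.5000-0.8660i, 4]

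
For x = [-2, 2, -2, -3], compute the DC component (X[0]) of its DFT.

X[0] = Σ(n=0 to 3) x[n] · ω_4^0 = Σ x[n]
= (-2) + (2) + (-2) + (-3)

X[0] = -5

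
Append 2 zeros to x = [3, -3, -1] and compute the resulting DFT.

Original 3-point DFT: [-1, 5.0000+1.7321i, 5.0000-1.7321i]
Zero-padded 5-point DFT provides frequency interpolation.

DFT_5([x, 0, ...]) = [-1, 2.8820+3.4410i, 5.1180+0.8123i, 5.1180-0.8123i, 2.8820-3.4410i]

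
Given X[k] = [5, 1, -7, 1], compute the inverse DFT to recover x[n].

x[n] = (1/4) Σ(k=0 to 3) X[k] · e^(2πikn/4)

Computing each x[n]:
x[0] = 0
x[1] = 3
x[2] = -1
x[3] = 3

x = [0, 3, -1, 3]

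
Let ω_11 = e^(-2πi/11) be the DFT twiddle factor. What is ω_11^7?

ω_11^7 = e^(-2πi·7/11)
= cos(-2π·7/11) + i·sin(-2π·7/11)
= cos(-14π/11) + i·sin(-14π/11)

ω_11^7 = cos(-14π/11) + i·sin(-14π/11) = -0.6549+0.7557i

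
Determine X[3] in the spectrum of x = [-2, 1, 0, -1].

X[3] = Σ(n=0 to 3) x[n] · ω_4^(3n) where ω_4 = e^(-2πi/4)
= (-2)·ω_4^0 + (1)·ω_4^3 + (0)·ω_4^6 + (-1)·ω_4^9

X[3] = -2+2i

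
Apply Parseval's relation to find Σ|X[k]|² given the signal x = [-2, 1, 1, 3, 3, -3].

Parseval: Σ|x[n]|² = (1/N)Σ|X[k]|², so Σ|X[k]|² = N·Σ|x[n]|² = 6·33.0000

Σ|X[k]|² = N·Σ|x[n]|² = 6·33.0000 = 198.0000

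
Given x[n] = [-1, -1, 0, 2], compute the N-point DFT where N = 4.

X[k] = Σ(n=0 to 3) x[n] · ω_4^(nk)
where ω_4 = e^(-2πi/4)

Computing each X[k]:
X[0] = 0
X[1] = -1+3i
X[2] = -2
X[3] = -1-3i

X = [0, -1+3i, -2, -1-3i]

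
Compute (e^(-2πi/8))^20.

Since ω_8^8 = 1, powers reduce modulo 8.
20 mod 8 = 4
So ω_8^20 = ω_8^4 = e^(-2πi·4/8)

ω_8^20 = ω_8^4 = -1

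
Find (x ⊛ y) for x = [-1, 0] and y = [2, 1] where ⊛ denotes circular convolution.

(x ⊛ y)[n] = Σ(m=0 to 1) x[m] · y[(n-m) mod 2]

Computing each output sample:
(x ⊛ y)[0] = -2
(x ⊛ y)[1] = -1

x ⊛ y = [-2, -1]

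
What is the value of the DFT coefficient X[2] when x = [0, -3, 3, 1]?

X[2] = Σ(n=0 to 3) x[n] · ω_4^(2n) where ω_4 = e^(-2πi/4)
= (0)·ω_4^0 + (-3)·ω_4^2 + (3)·ω_4^4 + (1)·ω_4^6

X[2] = 5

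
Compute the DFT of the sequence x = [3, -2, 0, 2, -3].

X[k] = Σ(n=0 to 4) x[n] · ω_5^(nk)
where ω_5 = e^(-2πi/5)

Computing each X[k]:
X[0] = 0
X[1] = -0.1631+0.2245i
X[2] = 7.6631-2.4899i
X[3] = 7.6631+2.4899i
X[4] = -0.1631-0.2245i

X = [0, -0.1631+0.2245i, 7.6631-2.4899i, 7.6631+2.4899i, -0.1631-0.2245i]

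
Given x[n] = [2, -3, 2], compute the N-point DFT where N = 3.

X[k] = Σ(n=0 to 2) x[n] · ω_3^(nk)
where ω_3 = e^(-2πi/3)

Computing each X[k]:
X[0] = 1
X[1] = 2.5000+4.3301i
X[2] = 2.5000-4.3301i

X = [1, 2.5000+4.3301i, 2.5000-4.3301i]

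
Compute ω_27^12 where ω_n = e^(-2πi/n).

ω_27^12 = e^(-2πi·12/27)
= cos(-2π·12/27) + i·sin(-2π·12/27)
= cos(-24π/27) + i·sin(-24π/27)

ω_27^12 = cos(-24π/27) + i·sin(-24π/27) = -0.9397-0.3420i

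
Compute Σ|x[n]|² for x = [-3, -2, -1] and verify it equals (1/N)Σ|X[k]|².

Time domain:
Σ|x[n]|² = |-3|² + |-2|² + |-1|² = 14.0000

Frequency domain:
(1/3)Σ|X[k]|² = (1/3)(|-6|² + |-1.5000+0.8660i|² + |-1.5000-0.8660i|²) = (1/3)·42.0000 = 14.0000

Both sides agree, confirming Parseval's theorem.

Σ|x[n]|² = (1/N)Σ|X[k]|² = 14.0000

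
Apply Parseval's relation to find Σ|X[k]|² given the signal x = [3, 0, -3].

Parseval: Σ|x[n]|² = (1/N)Σ|X[k]|², so Σ|X[k]|² = N·Σ|x[n]|² = 3·18.0000

Σ|X[k]|² = N·Σ|x[n]|² = 3·18.0000 = 54.0000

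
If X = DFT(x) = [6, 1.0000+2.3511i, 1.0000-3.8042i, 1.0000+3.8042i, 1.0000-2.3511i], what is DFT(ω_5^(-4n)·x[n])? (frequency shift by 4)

Modulation property: DFT(ω_5^(-4n)·x[n]) = X[(k-4) mod 5], so circularly shift X by 4 positions.

X[k-4] = [1.0000+2.3511i, 1.0000-3.8042i, 1.0000+3.8042i, 1.0000-2.3511i, 6]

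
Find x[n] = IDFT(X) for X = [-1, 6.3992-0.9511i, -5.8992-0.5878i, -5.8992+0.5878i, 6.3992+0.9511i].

x[n] = (1/5) Σ(k=0 to 4) X[k] · e^(2πikn/5)

Computing each x[n]:
x[0] = 0
x[1] = 3
x[2] = -3
x[3] = -3
x[4] = 2

x = [0, 3, -3, -3, 2]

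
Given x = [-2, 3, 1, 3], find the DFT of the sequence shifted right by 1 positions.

Time shift by 1: X_shifted[k] = ω_4^(1k) · X[k]
Shifted x = [3, -2, 3, 1]

DFT(x[n-1]) = [5, 3i, 7, -3i]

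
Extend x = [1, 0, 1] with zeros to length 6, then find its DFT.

Original 3-point DFT: [2, 0.5000+0.8660i, 0.5000-0.8660i]
Zero-padded 6-point DFT provides frequency interpolation.

DFT_6([x, 0, ...]) = [2, 0.5000-0.8660i, 0.5000+0.8660i, 2, 0.5000-0.8660i, 0.5000+0.8660i]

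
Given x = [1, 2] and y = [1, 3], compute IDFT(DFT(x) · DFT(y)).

(x ⊛ y)[n] = Σ(m=0 to 1) x[m] · y[(n-m) mod 2]

Computing each output sample:
(x ⊛ y)[0] = 7
(x ⊛ y)[1] = 5

x ⊛ y = [7, 5]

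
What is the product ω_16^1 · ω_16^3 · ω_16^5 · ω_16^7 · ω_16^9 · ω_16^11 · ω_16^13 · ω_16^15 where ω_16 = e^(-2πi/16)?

The primitive 16th roots of unity are ω_16^k for k coprime to 16: k ∈ {1, 3, 5, 7, 9, 11, 13, 15}
Their product equals the constant term of the cyclotomic polynomial Φ_16(x) up to sign.
For n ≥ 3, the product of all primitive nth roots of unity is 1. (For n=1 it is 1; for n=2 it is -1.)

1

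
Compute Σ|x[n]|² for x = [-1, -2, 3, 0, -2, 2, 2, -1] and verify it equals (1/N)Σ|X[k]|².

Time domain:
Σ|x[n]|² = |-1|² + |-2|² + |3|² + |0|² + |-2|² + |2|² + |2|² + |-1|² = 27.0000

Frequency domain:
(1/8)Σ|X[k]|² = (1/8)(|1|² + |-2.5355+1.1213i|² + |-8-1i|² + |4.5355+3.1213i|² + |3|² + |4.5355-3.1213i|² + |-8+1i|² + |-2.5355-1.1213i|²) = (1/8)·216.0000 = 27.0000

Both sides agree, confirming Parseval's theorem.

Σ|x[n]|² = (1/N)Σ|X[k]|² = 27.0000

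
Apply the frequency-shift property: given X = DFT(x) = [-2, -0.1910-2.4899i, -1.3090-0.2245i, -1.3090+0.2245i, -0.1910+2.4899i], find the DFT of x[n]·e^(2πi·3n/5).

Modulation property: DFT(ω_5^(-3n)·x[n]) = X[(k-3) mod 5], so circularly shift X by 3 positions.

X[k-3] = [-1.3090-0.2245i, -1.3090+0.2245i, -0.1910+2.4899i, -2, -0.1910-2.4899i]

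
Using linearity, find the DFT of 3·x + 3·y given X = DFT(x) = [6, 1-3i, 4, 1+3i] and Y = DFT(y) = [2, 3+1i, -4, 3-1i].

By linearity: DFT(3x + 3y) = 3·DFT(x) + 3·DFT(y)
= 3·[6, 1-3i, 4, 1+3i] + 3·[2, 3+1i, -4, 3-1i]

Computing element-wise:
Z[0] = 3·(6) + 3·(2) = 24
Z[1] = 3·(1-3i) + 3·(3+1i) = 12-6i
Z[2] = 3·(4) + 3·(-4) = 0
Z[3] = 3·(1+3i) + 3·(3-1i) = 12+6i

DFT(3x + 3y) = 3·X + 3·Y = [24, 12-6i, 0, 12+6i]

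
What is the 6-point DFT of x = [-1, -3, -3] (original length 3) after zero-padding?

Original 3-point DFT: [-7, 2, 2]
Zero-padded 6-point DFT provides frequency interpolation.

DFT_6([x, 0, ...]) = [-7, -1.0000+5.1962i, 2, -1, 2, -1.0000-5.1962i]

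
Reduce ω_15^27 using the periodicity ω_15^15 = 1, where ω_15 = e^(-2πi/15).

Since ω_15^15 = 1, powers reduce modulo 15.
27 mod 15 = 12
So ω_15^27 = ω_15^12 = e^(-2πi·12/15)

ω_15^27 = ω_15^12 = 0.3090+0.9511i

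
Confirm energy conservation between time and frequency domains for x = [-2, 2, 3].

Time domain:
Σ|x[n]|² = |-2|² + |2|² + |3|² = 17.0000

Frequency domain:
(1/3)Σ|X[k]|² = (1/3)(|3|² + |-4.5000+0.8660i|² + |-4.5000-0.8660i|²) = (1/3)·51.0000 = 17.0000

Both sides agree, confirming Parseval's theorem.

Σ|x[n]|² = (1/N)Σ|X[k]|² = 17.0000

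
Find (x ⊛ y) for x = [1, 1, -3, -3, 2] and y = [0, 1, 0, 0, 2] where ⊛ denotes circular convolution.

(x ⊛ y)[n] = Σ(m=0 to 4) x[m] · y[(n-m) mod 5]

Computing each output sample:
(x ⊛ y)[0] = 4
(x ⊛ y)[1] = -5
(x ⊛ y)[2] = -5
(x ⊛ y)[3] = 1
(x ⊛ y)[4] = -1

x ⊛ y = [4, -5, -5, 1, -1]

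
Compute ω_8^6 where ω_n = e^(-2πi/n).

ω_8^6 = e^(-2πi·6/8)
= cos(-2π·6/8) + i·sin(-2π·6/8)
= cos(-12π/8) + i·sin(-12π/8)

ω_8^6 = cos(-12π/8) + i·sin(-12π/8) = 1i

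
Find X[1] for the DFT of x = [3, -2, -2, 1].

X[1] = Σ(n=0 to 3) x[n] · ω_4^(1n) where ω_4 = e^(-2πi/4)
= (3)·ω_4^0 + (-2)·ω_4^1 + (-2)·ω_4^2 + (1)·ω_4^3

X[1] = 5+3i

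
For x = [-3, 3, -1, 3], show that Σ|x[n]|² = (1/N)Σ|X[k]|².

Time domain:
Σ|x[n]|² = |-3|² + |3|² + |-1|² + |3|² = 28.0000

Frequency domain:
(1/4)Σ|X[k]|² = (1/4)(|2|² + |-2|² + |-10|² + |-2|²) = (1/4)·112.0000 = 28.0000

Both sides agree, confirming Parseval's theorem.

Σ|x[n]|² = (1/N)Σ|X[k]|² = 28.0000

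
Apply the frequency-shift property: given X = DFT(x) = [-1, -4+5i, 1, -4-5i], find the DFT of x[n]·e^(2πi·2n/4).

Modulation property: DFT(ω_4^(-2n)·x[n]) = X[(k-2) mod 4], so circularly shift X by 2 positions.

X[k-2] = [1, -4-5i, -1, -4+5i]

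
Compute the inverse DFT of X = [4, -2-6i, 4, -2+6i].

x[n] = (1/4) Σ(k=0 to 3) X[k] · e^(2πikn/4)

Computing each x[n]:
x[0] = 1
x[1] = 3
x[2] = 3
x[3] = -3

x = [1, 3, 3, -3]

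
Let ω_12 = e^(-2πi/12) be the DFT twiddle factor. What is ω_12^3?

ω_12^3 = e^(-2πi·3/12)
= cos(-2π·3/12) + i·sin(-2π·3/12)
= cos(-6π/12) + i·sin(-6π/12)

ω_12^3 = cos(-6π/12) + i·sin(-6π/12) = -1i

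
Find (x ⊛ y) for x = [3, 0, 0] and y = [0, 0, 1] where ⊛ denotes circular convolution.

(x ⊛ y)[n] = Σ(m=0 to 2) x[m] · y[(n-m) mod 3]

Computing each output sample:
(x ⊛ y)[0] = 0
(x ⊛ y)[1] = 0
(x ⊛ y)[2] = 3

x ⊛ y = [0, 0, 3]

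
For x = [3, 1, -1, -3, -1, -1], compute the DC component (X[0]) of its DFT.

X[0] = Σ(n=0 to 5) x[n] · ω_6^0 = Σ x[n]
= (3) + (1) + (-1) + (-3) + (-1) + (-1)

X[0] = -2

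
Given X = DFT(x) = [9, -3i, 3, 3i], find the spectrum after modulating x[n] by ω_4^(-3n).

Modulation property: DFT(ω_4^(-3n)·x[n]) = X[(k-3) mod 4], so circularly shift X by 3 positions.

X[k-3] = [-3i, 3, 3i, 9]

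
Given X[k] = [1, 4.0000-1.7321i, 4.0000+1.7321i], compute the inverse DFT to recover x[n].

x[n] = (1/3) Σ(k=0 to 2) X[k] · e^(2πikn/3)

Computing each x[n]:
x[0] = 3
x[1] = 0
x[2] = -2

x = [3, 0, -2]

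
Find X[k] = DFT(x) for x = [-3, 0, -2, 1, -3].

X[k] = Σ(n=0 to 4) x[n] · ω_5^(nk)
where ω_5 = e^(-2πi/5)

Computing each X[k]:
X[0] = -7
X[1] = -3.1180-1.0898i
X[2] = -0.8820-4.6165i
X[3] = -0.8820+4.6165i
X[4] = -3.1180+1.0898i

X = [-7, -3.1180-1.0898i, -0.8820-4.6165i, -0.8820+4.6165i, -3.1180+1.0898i]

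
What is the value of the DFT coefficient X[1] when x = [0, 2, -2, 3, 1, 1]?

X[1] = Σ(n=0 to 5) x[n] · ω_6^(1n) where ω_6 = e^(-2πi/6)
= (0)·ω_6^0 + (2)·ω_6^1 + (-2)·ω_6^2 + (3)·ω_6^3 + (1)·ω_6^4 + (1)·ω_6^5

X[1] = -1.0000+1.7321i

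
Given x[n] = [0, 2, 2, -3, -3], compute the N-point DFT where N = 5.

X[k] = Σ(n=0 to 4) x[n] · ω_5^(nk)
where ω_5 = e^(-2πi/5)

Computing each X[k]:
X[0] = -2
X[1] = 0.5000-7.6942i
X[2] = 0.5000+1.8164i
X[3] = 0.5000-1.8164i
X[4] = 0.5000+7.6942i

X = [-2, 0.5000-7.6942i, 0.5000+1.8164i, 0.5000-1.8164i, 0.5000+7.6942i]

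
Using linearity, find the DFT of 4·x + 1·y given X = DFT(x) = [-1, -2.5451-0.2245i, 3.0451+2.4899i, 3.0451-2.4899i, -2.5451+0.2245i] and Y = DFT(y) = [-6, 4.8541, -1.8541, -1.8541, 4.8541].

By linearity: DFT(4x + 1y) = 4·DFT(x) + 1·DFT(y)
= 4·[-1, -2.5451-0.2245i, 3.0451+2.4899i, 3.0451-2.4899i, -2.5451+0.2245i] + 1·[-6, 4.8541, -1.8541, -1.8541, 4.8541]

Computing element-wise:
Z[0] = 4·(-1) + 1·(-6) = -10
Z[1] = 4·(-2.5451-0.2245i) + 1·(4.8541) = -5.3263-0.8980i
Z[2] = 4·(3.0451+2.4899i) + 1·(-1.8541) = 10.3263+9.9596i
Z[3] = 4·(3.0451-2.4899i) + 1·(-1.8541) = 10.3263-9.9596i
Z[4] = 4·(-2.5451+0.2245i) + 1·(4.8541) = -5.3263+0.8980i

DFT(4x + 1y) = 4·X + 1·Y = [-10, -5.3263-0.8980i, 10.3263+9.9596i, 10.3263-9.9596i, -5.3263+0.8980i]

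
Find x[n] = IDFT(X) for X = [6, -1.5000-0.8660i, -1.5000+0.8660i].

x[n] = (1/3) Σ(k=0 to 2) X[k] · e^(2πikn/3)

Computing each x[n]:
x[0] = 1
x[1] = 3
x[2] = 2

x = [1, 3, 2]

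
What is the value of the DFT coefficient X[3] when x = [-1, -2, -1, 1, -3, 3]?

X[3] = Σ(n=0 to 5) x[n] · ω_6^(3n) where ω_6 = e^(-2πi/6)
= (-1)·ω_6^0 + (-2)·ω_6^3 + (-1)·ω_6^6 + (1)·ω_6^9 + (-3)·ω_6^12 + (3)·ω_6^15

X[3] = -7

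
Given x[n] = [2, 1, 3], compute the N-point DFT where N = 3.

X[k] = Σ(n=0 to 2) x[n] · ω_3^(nk)
where ω_3 = e^(-2πi/3)

Computing each X[k]:
X[0] = 6
X[1] = 1.7321i
X[2] = -1.7321i

X = [6, 1.7321i, -1.7321i]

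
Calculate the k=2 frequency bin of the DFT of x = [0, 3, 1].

X[2] = Σ(n=0 to 2) x[n] · ω_3^(2n) where ω_3 = e^(-2πi/3)
= (0)·ω_3^0 + (3)·ω_3^2 + (1)·ω_3^4

X[2] = -2.0000+1.7321i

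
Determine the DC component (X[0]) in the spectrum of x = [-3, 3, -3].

X[0] = Σ(n=0 to 2) x[n] · ω_3^0 = Σ x[n]
= (-3) + (3) + (-3)

X[0] = -3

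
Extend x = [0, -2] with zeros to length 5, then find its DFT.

Original 2-point DFT: [-2, 2]
Zero-padded 5-point DFT provides frequency interpolation.

DFT_5([x, 0, ...]) = [-2, -0.6180+1.9021i, 1.6180+1.1756i, 1.6180-1.1756i, -0.6180-1.9021i]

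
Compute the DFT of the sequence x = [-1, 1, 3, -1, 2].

X[k] = Σ(n=0 to 4) x[n] · ω_5^(nk)
where ω_5 = e^(-2πi/5)

Computing each X[k]:
X[0] = 4
X[1] = -1.6910-1.4001i
X[2] = -2.8090+4.3920i
X[3] = -2.8090-4.3920i
X[4] = -1.6910+1.4001i

X = [4, -1.6910-1.4001i, -2.8090+4.3920i, -2.8090-4.3920i, -1.6910+1.4001i]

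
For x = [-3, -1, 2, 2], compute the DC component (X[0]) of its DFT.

X[0] = Σ(n=0 to 3) x[n] · ω_4^0 = Σ x[n]
= (-3) + (-1) + (2) + (2)

X[0] = 0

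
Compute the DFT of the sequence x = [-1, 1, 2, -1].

X[k] = Σ(n=0 to 3) x[n] · ω_4^(nk)
where ω_4 = e^(-2πi/4)

Computing each X[k]:
X[0] = 1
X[1] = -3-2i
X[2] = 1
X[3] = -3+2i

X = [1, -3-2i, 1, -3+2i]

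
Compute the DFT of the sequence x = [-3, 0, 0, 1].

X[k] = Σ(n=0 to 3) x[n] · ω_4^(nk)
where ω_4 = e^(-2πi/4)

Computing each X[k]:
X[0] = -2
X[1] = -3+1i
X[2] = -4
X[3] = -3-1i

X = [-2, -3+1i, -4, -3-1i]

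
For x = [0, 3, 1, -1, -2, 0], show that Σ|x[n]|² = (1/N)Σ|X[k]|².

Time domain:
Σ|x[n]|² = |0|² + |3|² + |1|² + |-1|² + |-2|² + |0|² = 15.0000

Frequency domain:
(1/6)Σ|X[k]|² = (1/6)(|1|² + |3.0000-5.1962i|² + |-2|² + |-3|² + |-2|² + |3.0000+5.1962i|²) = (1/6)·90.0000 = 15.0000

Both sides agree, confirming Parseval's theorem.

Σ|x[n]|² = (1/N)Σ|X[k]|² = 15.0000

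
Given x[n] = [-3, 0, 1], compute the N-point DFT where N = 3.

X[k] = Σ(n=0 to 2) x[n] · ω_3^(nk)
where ω_3 = e^(-2πi/3)

Computing each X[k]:
X[0] = -2
X[1] = -3.5000+0.8660i
X[2] = -3.5000-0.8660i

X = [-2, -3.5000+0.8660i, -3.5000-0.8660i]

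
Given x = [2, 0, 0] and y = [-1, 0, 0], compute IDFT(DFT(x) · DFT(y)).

(x ⊛ y)[n] = Σ(m=0 to 2) x[m] · y[(n-m) mod 3]

Computing each output sample:
(x ⊛ y)[0] = -2
(x ⊛ y)[1] = 0
(x ⊛ y)[2] = 0

x ⊛ y = [-2, 0, 0]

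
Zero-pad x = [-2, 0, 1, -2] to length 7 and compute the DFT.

Original 4-point DFT: [-3, -3-2i, 1, -3+2i]
Zero-padded 7-point DFT provides frequency interpolation.

DFT_7([x, 0, ...]) = [-3, -0.4206-0.1072i, -4.1479-1.1298i, -0.9315+2.7317i, -0.9315-2.7317i, -4.1479+1.1298i, -0.4206+0.1072i]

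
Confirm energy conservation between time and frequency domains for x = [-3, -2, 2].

Time domain:
Σ|x[n]|² = |-3|² + |-2|² + |2|² = 17.0000

Frequency domain:
(1/3)Σ|X[k]|² = (1/3)(|-3|² + |-3.0000+3.4641i|² + |-3.0000-3.4641i|²) = (1/3)·51.0000 = 17.0000

Both sides agree, confirming Parseval's theorem.

Σ|x[n]|² = (1/N)Σ|X[k]|² = 17.0000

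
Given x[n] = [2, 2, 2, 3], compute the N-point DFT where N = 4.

X[k] = Σ(n=0 to 3) x[n] · ω_4^(nk)
where ω_4 = e^(-2πi/4)

Computing each X[k]:
X[0] = 9
X[1] = 1i
X[2] = -1
X[3] = -1i

X = [9, 1i, -1, -1i]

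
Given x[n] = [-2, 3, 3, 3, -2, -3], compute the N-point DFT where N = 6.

X[k] = Σ(n=0 to 5) x[n] · ω_6^(nk)
where ω_6 = e^(-2πi/6)

Computing each X[k]:
X[0] = 2
X[1] = -5.5000-9.5263i
X[2] = 0.5000-0.8660i
X[3] = -4
X[4] = 0.5000+0.8660i
X[5] = -5.5000+9.5263i

X = [2, -5.5000-9.5263i, 0.5000-0.8660i, -4, 0.5000+0.8660i, -5.5000+9.5263i]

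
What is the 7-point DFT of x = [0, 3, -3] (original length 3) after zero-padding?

Original 3-point DFT: [0, -5.1962i, 5.1962i]
Zero-padded 7-point DFT provides frequency interpolation.

DFT_7([x, 0, ...]) = [0, 2.5380+0.5793i, 2.0353-4.2264i, -4.5734-3.6471i, -4.5734+3.6471i, 2.0353+4.2264i, 2.5380-0.5793i]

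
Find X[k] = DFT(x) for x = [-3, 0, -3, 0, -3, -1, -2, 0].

X[k] = Σ(n=0 to 7) x[n] · ω_8^(nk)
where ω_8 = e^(-2πi/8)

Computing each X[k]:
X[0] = -12
X[1] = 0.7071+0.2929i
X[2] = -1+1i
X[3] = -0.7071-1.7071i
X[4] = -10
X[5] = -0.7071+1.7071i
X[6] = -1-1i
X[7] = 0.7071-0.2929i

X = [-12, 0.7071+0.2929i, -1+1i, -0.7071-1.7071i, -10, -0.7071+1.7071i, -1-1i, 0.7071-0.2929i]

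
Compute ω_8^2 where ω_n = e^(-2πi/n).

ω_8^2 = e^(-2πi·2/8)
= cos(-2π·2/8) + i·sin(-2π·2/8)
= cos(-4π/8) + i·sin(-4π/8)

ω_8^2 = cos(-4π/8) + i·sin(-4π/8) = -1i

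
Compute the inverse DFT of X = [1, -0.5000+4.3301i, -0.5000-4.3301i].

x[n] = (1/3) Σ(k=0 to 2) X[k] · e^(2πikn/3)

Computing each x[n]:
x[0] = 0
x[1] = -2
x[2] = 3

x = [0, -2, 3]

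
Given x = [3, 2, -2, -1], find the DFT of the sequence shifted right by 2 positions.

Time shift by 2: X_shifted[k] = ω_4^(2k) · X[k]
Shifted x = [-2, -1, 3, 2]

DFT(x[n-2]) = [2, -5+3i, 0, -5-3i]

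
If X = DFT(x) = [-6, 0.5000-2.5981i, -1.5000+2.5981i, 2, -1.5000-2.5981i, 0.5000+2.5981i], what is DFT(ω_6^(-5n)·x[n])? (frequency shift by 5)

Modulation property: DFT(ω_6^(-5n)·x[n]) = X[(k-5) mod 6], so circularly shift X by 5 positions.

X[k-5] = [0.5000-2.5981i, -1.5000+2.5981i, 2, -1.5000-2.5981i, 0.5000+2.5981i, -6]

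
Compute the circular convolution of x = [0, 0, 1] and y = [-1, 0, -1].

(x ⊛ y)[n] = Σ(m=0 to 2) x[m] · y[(n-m) mod 3]

Computing each output sample:
(x ⊛ y)[0] = 0
(x ⊛ y)[1] = -1
(x ⊛ y)[2] = -1

x ⊛ y = [0, -1, -1]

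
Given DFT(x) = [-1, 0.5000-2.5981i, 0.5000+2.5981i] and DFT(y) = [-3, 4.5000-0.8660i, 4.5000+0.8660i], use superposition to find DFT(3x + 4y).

By linearity: DFT(3x + 4y) = 3·DFT(x) + 4·DFT(y)
= 3·[-1, 0.5000-2.5981i, 0.5000+2.5981i] + 4·[-3, 4.5000-0.8660i, 4.5000+0.8660i]

Computing element-wise:
Z[0] = 3·(-1) + 4·(-3) = -15
Z[1] = 3·(0.5000-2.5981i) + 4·(4.5000-0.8660i) = 19.5000-11.2583i
Z[2] = 3·(0.5000+2.5981i) + 4·(4.5000+0.8660i) = 19.5000+11.2583i

DFT(3x + 4y) = 3·X + 4·Y = [-15, 19.5000-11.2583i, 19.5000+11.2583i]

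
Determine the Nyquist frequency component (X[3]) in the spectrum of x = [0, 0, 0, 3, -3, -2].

X[3] = Σ(n=0 to 5) x[n] · ω_6^(3n) where ω_6 = e^(-2πi/6)
= (0)·ω_6^0 + (0)·ω_6^3 + (0)·ω_6^6 + (3)·ω_6^9 + (-3)·ω_6^12 + (-2)·ω_6^15

X[3] = -4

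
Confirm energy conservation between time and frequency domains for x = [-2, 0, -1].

Time domain:
Σ|x[n]|² = |-2|² + |0|² + |-1|² = 5.0000

Frequency domain:
(1/3)Σ|X[k]|² = (1/3)(|-3|² + |-1.5000-0.8660i|² + |-1.5000+0.8660i|²) = (1/3)·15.0000 = 5.0000

Both sides agree, confirming Parseval's theorem.

Σ|x[n]|² = (1/N)Σ|X[k]|² = 5.0000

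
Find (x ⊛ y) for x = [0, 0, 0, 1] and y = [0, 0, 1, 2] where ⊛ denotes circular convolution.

(x ⊛ y)[n] = Σ(m=0 to 3) x[m] · y[(n-m) mod 4]

Computing each output sample:
(x ⊛ y)[0] = 0
(x ⊛ y)[1] = 1
(x ⊛ y)[2] = 2
(x ⊛ y)[3] = 0

x ⊛ y = [0, 1, 2, 0]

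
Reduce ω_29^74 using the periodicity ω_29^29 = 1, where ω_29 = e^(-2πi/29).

Since ω_29^29 = 1, powers reduce modulo 29.
74 mod 29 = 16
So ω_29^74 = ω_29^16 = e^(-2πi·16/29)

ω_29^74 = ω_29^16 = -0.9477+0.3193i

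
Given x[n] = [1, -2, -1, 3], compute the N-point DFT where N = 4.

X[k] = Σ(n=0 to 3) x[n] · ω_4^(nk)
where ω_4 = e^(-2πi/4)

Computing each X[k]:
X[0] = 1
X[1] = 2+5i
X[2] = -1
X[3] = 2-5i

X = [1, 2+5i, -1, 2-5i]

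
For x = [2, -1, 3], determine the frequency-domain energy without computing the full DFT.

Parseval: Σ|x[n]|² = (1/N)Σ|X[k]|², so Σ|X[k]|² = N·Σ|x[n]|² = 3·14.0000

Σ|X[k]|² = N·Σ|x[n]|² = 3·14.0000 = 42.0000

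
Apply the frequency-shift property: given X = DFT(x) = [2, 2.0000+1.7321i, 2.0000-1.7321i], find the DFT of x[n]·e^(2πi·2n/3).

Modulation property: DFT(ω_3^(-2n)·x[n]) = X[(k-2) mod 3], so circularly shift X by 2 positions.

X[k-2] = [2.0000+1.7321i, 2.0000-1.7321i, 2]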